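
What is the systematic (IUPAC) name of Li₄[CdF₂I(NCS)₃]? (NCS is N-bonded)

lithium difluoroiodotriisothiocyanatocadmate(II)

The 4 lithium counter-ions carry a total charge of +4, so each complex ion is 4−.
Ligand charges: 3×isothiocyanato (-1 each), 1×iodo (-1 each), 2×fluoro (-1 each); total -6. So Cd + (-6) = 4−, giving Cd = +2.
Ligands are named alphabetically: fluoro before iodo before isothiocyanato.
The complex ion is anionic, so cadmium takes the -ate form cadmate(II).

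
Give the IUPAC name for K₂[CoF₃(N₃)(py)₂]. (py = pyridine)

potassium azidotrifluorobis(pyridine)cobaltate(II)

The 2 potassium counter-ions carry a total charge of +2, so each complex ion is 2−.
Ligand charges: 1×azido (-1 each), 2×pyridine (neutral), 3×fluoro (-1 each); total -4. So Co + (-4) = 2−, giving Co = +2.
Ligands are named alphabetically: azido before fluoro before pyridine.
The complex ion is anionic, so cobalt takes the -ate form cobaltate(II).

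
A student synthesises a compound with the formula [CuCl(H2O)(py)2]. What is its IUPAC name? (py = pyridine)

aquachlorobis(pyridine)copper(I)

There is no counter-ion, so the complex is neutral overall.
Ligand charges: 1×chloro (-1 each), 2×pyridine (neutral), 1×aqua (neutral); total -1. So Cu + (-1) = 0, giving Cu = +1.
Ligands are named alphabetically: aqua before chloro before pyridine.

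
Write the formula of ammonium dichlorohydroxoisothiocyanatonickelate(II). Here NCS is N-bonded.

Ligands: 2 chloro (Cl, -1), 1 hydroxo (OH, -1), 1 isothiocyanato (NCS, -1). Ligand charge sum = -4.
With Ni in oxidation state +2, the complex ion is [Ni...]^2−.
Charge balance with ammonium (+1) requires 1 complex ion per 2 ammonium.

(NH4)2[NiCl2(NCS)(OH)]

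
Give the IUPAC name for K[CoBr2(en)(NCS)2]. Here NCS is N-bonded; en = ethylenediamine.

potassium dibromo(ethylenediamine)diisothiocyanatocobaltate(III)

The 1 potassium counter-ion carries a total charge of +1, so each complex ion is 1−.
Ligand charges: 2×bromo (-1 each), 2×isothiocyanato (-1 each), 1×ethylenediamine (neutral); total -4. So Co + (-4) = 1−, giving Co = +3.
The complex ion is anionic, so cobalt takes the -ate form cobaltate(III).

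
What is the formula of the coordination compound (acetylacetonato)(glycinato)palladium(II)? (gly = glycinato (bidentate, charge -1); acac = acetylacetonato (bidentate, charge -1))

[Pd(acac)(gly)]

Ligands: 1 glycinato (gly, -1), 1 acetylacetonato (acac, -1). Ligand charge sum = -2.
With Pd in oxidation state +2, the complex ion is [Pd...].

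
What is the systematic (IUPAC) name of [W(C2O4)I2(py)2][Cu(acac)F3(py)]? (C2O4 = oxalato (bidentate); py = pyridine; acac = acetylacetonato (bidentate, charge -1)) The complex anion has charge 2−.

diiodooxalatobis(pyridine)tungsten(VI) (acetylacetonato)trifluoro(pyridine)cuprate(II)

The complex anion is given as 2−; its ligand charges sum to -4, so Cu = +2.
A 1:1 salt means the cation carries the equal and opposite charge, 2+.
Cation: ligand charges sum to -4; for the ion to be 2+, W = +6.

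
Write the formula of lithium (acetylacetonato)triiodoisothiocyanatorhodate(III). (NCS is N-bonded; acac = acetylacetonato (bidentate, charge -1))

Ligands: 3 iodo (I, -1), 1 isothiocyanato (NCS, -1), 1 acetylacetonato (acac, -1). Ligand charge sum = -5.
With Rh in oxidation state +3, the complex ion is [Rh...]^2−.
Charge balance with lithium (+1) requires 1 complex ion per 2 lithium.

Li2[Rh(acac)I3(NCS)]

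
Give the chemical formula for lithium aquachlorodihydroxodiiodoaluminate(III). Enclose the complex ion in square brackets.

Li2[AlCl(H2O)I2(OH)2]

Ligands: 1 chloro (Cl, -1), 2 iodo (I, -1), 2 hydroxo (OH, -1), 1 aqua (H2O, neutral). Ligand charge sum = -5.
With Al in oxidation state +3, the complex ion is [Al...]^2−.
Charge balance with lithium (+1) requires 1 complex ion per 2 lithium.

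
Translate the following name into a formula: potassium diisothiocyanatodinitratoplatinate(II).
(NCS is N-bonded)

Ligands: 2 isothiocyanato (NCS, -1), 2 nitrato (NO3, -1). Ligand charge sum = -4.
Charge balance with potassium (+1) requires 1 complex ion per 2 potassium.

K2[Pt(NCS)2(NO3)2]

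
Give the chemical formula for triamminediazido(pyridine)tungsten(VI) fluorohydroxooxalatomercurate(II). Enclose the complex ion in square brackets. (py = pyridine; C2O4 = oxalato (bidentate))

[W(N3)2(NH3)3(py)][Hg(C2O4)F(OH)]2

Cation [W…]: ligand charges -2, W(VI) ⇒ ion charge 4+.
Anion [Hg…]: ligand charges -4, Hg(II) ⇒ ion charge 2−.
One 4+ cation requires 2 of the 2− anion.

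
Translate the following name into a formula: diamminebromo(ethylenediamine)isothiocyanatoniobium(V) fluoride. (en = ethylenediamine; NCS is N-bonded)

[NbBr(en)(NCS)(NH3)2]F3

Ligands: 1 ethylenediamine (en, neutral), 1 isothiocyanato (NCS, -1), 2 ammine (NH3, neutral), 1 bromo (Br, -1). Ligand charge sum = -2.
Charge balance with fluoride (-1) requires 1 complex ion per 3 fluoride.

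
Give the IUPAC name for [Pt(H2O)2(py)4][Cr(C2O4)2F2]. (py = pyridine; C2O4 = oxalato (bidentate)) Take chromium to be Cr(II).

diaquatetrakis(pyridine)platinum(IV) difluorodioxalatochromate(II)

Both ions are complex: the cation is named first with the plain metal name, the anion second with the -ate form; each ion's ligands are alphabetised independently.
Cr is given as +2; the anion's ligand charges sum to -6, so the complex anion is 4−.
A 1:1 salt means the cation carries the equal and opposite charge, 4+.
Cation: ligand charges sum to 0; for the ion to be 4+, Pt = +4.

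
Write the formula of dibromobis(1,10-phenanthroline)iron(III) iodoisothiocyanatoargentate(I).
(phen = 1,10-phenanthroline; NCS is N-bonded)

[FeBr2(phen)2][AgI(NCS)]

Cation [Fe…]: ligand charges -2, Fe(III) ⇒ ion charge 1+.
Anion [Ag…]: ligand charges -2, Ag(I) ⇒ ion charge 1−.
One 1+ cation balances one 1− anion.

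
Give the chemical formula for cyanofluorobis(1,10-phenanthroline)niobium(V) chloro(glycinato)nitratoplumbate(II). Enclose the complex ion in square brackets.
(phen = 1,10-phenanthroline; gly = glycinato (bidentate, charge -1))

Cation [Nb…]: ligand charges -2, Nb(V) ⇒ ion charge 3+.
Anion [Pb…]: ligand charges -3, Pb(II) ⇒ ion charge 1−.

[Nb(CN)F(phen)2][PbCl(gly)(NO3)]3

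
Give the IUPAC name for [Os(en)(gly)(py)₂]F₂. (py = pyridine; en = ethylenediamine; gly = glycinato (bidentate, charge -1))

The 2 fluoride counter-ions carry a total charge of -2, so each complex ion is 2+.
Ligand charges: 2×pyridine (neutral), 1×ethylenediamine (neutral), 1×glycinato (-1 each); total -1. So Os + (-1) = 2+, giving Os = +3.
Ligands are named alphabetically: ethylenediamine before glycinato before pyridine.

(ethylenediamine)(glycinato)bis(pyridine)osmium(III) fluoride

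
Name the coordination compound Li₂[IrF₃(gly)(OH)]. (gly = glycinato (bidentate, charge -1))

lithium trifluoro(glycinato)hydroxoiridate(III)

The 2 lithium counter-ions carry a total charge of +2, so each complex ion is 2−.
Ligand charges: 1×glycinato (-1 each), 3×fluoro (-1 each), 1×hydroxo (-1 each); total -5. So Ir + (-5) = 2−, giving Ir = +3.
The complex ion is anionic, so iridium takes the -ate form iridate(III).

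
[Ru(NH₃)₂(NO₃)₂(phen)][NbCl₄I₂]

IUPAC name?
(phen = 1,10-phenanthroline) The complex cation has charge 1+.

Both ions are complex: the cation is named first with the plain metal name, the anion second with the -ate form; each ion's ligands are alphabetised independently.
The complex cation is given as 1+; its ligand charges sum to -2, so Ru = +3.
A 1:1 salt means the anion carries the equal and opposite charge, 1−.
Anion: ligand charges sum to -6; for the ion to be 1−, Nb = +5.

diamminedinitrato(1,10-phenanthroline)ruthenium(III) tetrachlorodiiodoniobate(V)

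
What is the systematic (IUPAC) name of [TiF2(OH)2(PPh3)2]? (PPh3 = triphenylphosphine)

There is no counter-ion, so the complex is neutral overall.
Ligand charges: 2×hydroxo (-1 each), 2×fluoro (-1 each), 2×triphenylphosphine (neutral); total -4. So Ti + (-4) = 0, giving Ti = +4.
Ligands are named alphabetically: fluoro before hydroxo before triphenylphosphine.

difluorodihydroxobis(triphenylphosphine)titanium(IV)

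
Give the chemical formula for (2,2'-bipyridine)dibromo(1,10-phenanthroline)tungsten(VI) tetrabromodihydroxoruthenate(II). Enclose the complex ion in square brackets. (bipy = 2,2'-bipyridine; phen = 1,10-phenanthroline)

[W(bipy)Br2(phen)][RuBr4(OH)2]

Cation [W…]: ligand charges -2, W(VI) ⇒ ion charge 4+.
Anion [Ru…]: ligand charges -6, Ru(II) ⇒ ion charge 4−.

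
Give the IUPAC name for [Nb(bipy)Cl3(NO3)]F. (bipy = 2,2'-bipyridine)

(2,2'-bipyridine)trichloronitratoniobium(V) fluoride

The 1 fluoride counter-ion carries a total charge of -1, so each complex ion is 1+.
Ligand charges: 1×nitrato (-1 each), 1×2,2'-bipyridine (neutral), 3×chloro (-1 each); total -4. So Nb + (-4) = 1+, giving Nb = +5.
Ligands are named alphabetically: bipyridine before chloro before nitrato.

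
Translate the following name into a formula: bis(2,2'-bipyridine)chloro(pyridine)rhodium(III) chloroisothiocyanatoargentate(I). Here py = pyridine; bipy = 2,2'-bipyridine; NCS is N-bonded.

[Rh(bipy)2Cl(py)][AgCl(NCS)]2

Cation [Rh…]: ligand charges -1, Rh(III) ⇒ ion charge 2+.
Anion [Ag…]: ligand charges -2, Ag(I) ⇒ ion charge 1−.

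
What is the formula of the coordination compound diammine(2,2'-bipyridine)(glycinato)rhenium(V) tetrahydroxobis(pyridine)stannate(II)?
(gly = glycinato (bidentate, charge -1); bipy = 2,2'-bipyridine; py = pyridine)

[Re(bipy)(gly)(NH3)2][Sn(OH)4(py)2]2

Cation [Re…]: ligand charges -1, Re(V) ⇒ ion charge 4+.
Anion [Sn…]: ligand charges -4, Sn(II) ⇒ ion charge 2−.
One 4+ cation requires 2 of the 2− anion.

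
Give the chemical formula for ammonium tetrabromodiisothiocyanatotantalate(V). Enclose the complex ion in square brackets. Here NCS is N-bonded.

NH4[TaBr4(NCS)2]

Ligands: 4 bromo (Br, -1), 2 isothiocyanato (NCS, -1). Ligand charge sum = -6.
Charge balance with ammonium (+1) requires 1 complex ion per 1 ammonium.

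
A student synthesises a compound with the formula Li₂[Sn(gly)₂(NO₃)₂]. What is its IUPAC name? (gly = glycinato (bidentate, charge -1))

lithium bis(glycinato)dinitratostannate(II)

The 2 lithium counter-ions carry a total charge of +2, so each complex ion is 2−.
Ligand charges: 2×nitrato (-1 each), 2×glycinato (-1 each); total -4. So Sn + (-4) = 2−, giving Sn = +2.
The complex ion is anionic, so tin takes the -ate form stannate(II).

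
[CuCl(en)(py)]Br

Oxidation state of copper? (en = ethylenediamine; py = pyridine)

1 bromide outside the brackets (-1 each) → the complex ion is 1+.
Ligand charges: 1×en neutral; 1×py neutral; 1×Cl = -1; sum -1.
Cu + (-1) = 1+ ⇒ Cu is +2.

+2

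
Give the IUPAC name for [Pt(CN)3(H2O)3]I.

The 1 iodide counter-ion carries a total charge of -1, so each complex ion is 1+.
Ligand charges: 3×cyano (-1 each), 3×aqua (neutral); total -3. So Pt + (-3) = 1+, giving Pt = +4.
Ligands are named alphabetically: aqua before cyano.

triaquatricyanoplatinum(IV) iodide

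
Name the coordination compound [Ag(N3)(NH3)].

There is no counter-ion, so the complex is neutral overall.
Ligand charges: 1×ammine (neutral), 1×azido (-1 each); total -1. So Ag + (-1) = 0, giving Ag = +1.
Ligands are named alphabetically: ammine before azido.

ammineazidosilver(I)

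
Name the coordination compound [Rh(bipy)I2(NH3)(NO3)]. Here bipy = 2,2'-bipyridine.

There is no counter-ion, so the complex is neutral overall.
Ligand charges: 1×nitrato (-1 each), 1×ammine (neutral), 1×2,2'-bipyridine (neutral), 2×iodo (-1 each); total -3. So Rh + (-3) = 0, giving Rh = +3.
Ligands are named alphabetically: ammine before bipyridine before iodo before nitrato.

ammine(2,2'-bipyridine)diiodonitratorhodium(III)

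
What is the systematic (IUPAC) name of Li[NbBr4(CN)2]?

The 1 lithium counter-ion carries a total charge of +1, so each complex ion is 1−.
Ligand charges: 4×bromo (-1 each), 2×cyano (-1 each); total -6. So Nb + (-6) = 1−, giving Nb = +5.
Ligands are named alphabetically: bromo before cyano.
The complex ion is anionic, so niobium takes the -ate form niobate(V).

lithium tetrabromodicyanoniobate(V)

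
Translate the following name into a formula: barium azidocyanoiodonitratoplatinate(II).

Ba[Pt(CN)I(N3)(NO3)]

Ligands: 1 cyano (CN, -1), 1 nitrato (NO3, -1), 1 iodo (I, -1), 1 azido (N3, -1). Ligand charge sum = -4.
With Pt in oxidation state +2, the complex ion is [Pt...]^2−.
Charge balance with barium (+2) requires 1 complex ion per 1 barium.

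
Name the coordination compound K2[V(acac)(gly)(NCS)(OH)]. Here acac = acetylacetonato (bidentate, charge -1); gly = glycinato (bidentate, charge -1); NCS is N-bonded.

potassium (acetylacetonato)(glycinato)hydroxoisothiocyanatovanadate(II)

The 2 potassium counter-ions carry a total charge of +2, so each complex ion is 2−.
Ligand charges: 1×hydroxo (-1 each), 1×acetylacetonato (-1 each), 1×glycinato (-1 each), 1×isothiocyanato (-1 each); total -4. So V + (-4) = 2−, giving V = +2.
The complex ion is anionic, so vanadium takes the -ate form vanadate(II).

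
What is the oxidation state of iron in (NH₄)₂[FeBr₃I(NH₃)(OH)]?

2 ammonium outside the brackets (+1 each) → the complex ion is 2−.
Ligand charges: 3×Br = -3; 1×I = -1; 1×NH3 neutral; 1×OH = -1; sum -5.
Fe + (-5) = 2− ⇒ Fe is +3.

+3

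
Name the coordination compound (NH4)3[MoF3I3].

The 3 ammonium counter-ions carry a total charge of +3, so each complex ion is 3−.
Ligand charges: 3×iodo (-1 each), 3×fluoro (-1 each); total -6. So Mo + (-6) = 3−, giving Mo = +3.
Ligands are named alphabetically: fluoro before iodo.
The complex ion is anionic, so molybdenum takes the -ate form molybdate(III).

ammonium trifluorotriiodomolybdate(III)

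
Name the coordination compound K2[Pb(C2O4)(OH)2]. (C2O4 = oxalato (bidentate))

The 2 potassium counter-ions carry a total charge of +2, so each complex ion is 2−.
Ligand charges: 2×hydroxo (-1 each), 1×oxalato (-2 each); total -4. So Pb + (-4) = 2−, giving Pb = +2.
The complex ion is anionic, so lead takes the -ate form plumbate(II).

potassium dihydroxooxalatoplumbate(II)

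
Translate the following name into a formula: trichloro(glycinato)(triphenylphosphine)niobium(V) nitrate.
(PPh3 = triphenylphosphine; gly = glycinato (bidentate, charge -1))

Ligands: 3 chloro (Cl, -1), 1 triphenylphosphine (PPh3, neutral), 1 glycinato (gly, -1). Ligand charge sum = -4.
With Nb in oxidation state +5, the complex ion is [Nb...]^1+.
Charge balance with nitrate (-1) requires 1 complex ion per 1 nitrate.

[NbCl3(gly)(PPh3)]NO3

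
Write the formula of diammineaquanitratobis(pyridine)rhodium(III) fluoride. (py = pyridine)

[Rh(H2O)(NH3)2(NO3)(py)2]F2

Ligands: 2 ammine (NH3, neutral), 2 pyridine (py, neutral), 1 aqua (H2O, neutral), 1 nitrato (NO3, -1). Ligand charge sum = -1.
With Rh in oxidation state +3, the complex ion is [Rh...]^2+.
Charge balance with fluoride (-1) requires 1 complex ion per 2 fluoride.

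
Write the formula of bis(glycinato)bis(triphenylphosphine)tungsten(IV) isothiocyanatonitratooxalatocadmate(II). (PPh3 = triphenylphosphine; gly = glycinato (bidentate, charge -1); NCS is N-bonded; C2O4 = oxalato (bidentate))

[W(gly)2(PPh3)2][Cd(C2O4)(NCS)(NO3)]

Cation [W…]: ligand charges -2, W(IV) ⇒ ion charge 2+.
Anion [Cd…]: ligand charges -4, Cd(II) ⇒ ion charge 2−.
One 2+ cation balances one 2− anion.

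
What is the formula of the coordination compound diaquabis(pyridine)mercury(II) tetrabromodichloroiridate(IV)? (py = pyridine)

[Hg(H2O)2(py)2][IrBr4Cl2]

Cation [Hg…]: ligand charges 0, Hg(II) ⇒ ion charge 2+.
Anion [Ir…]: ligand charges -6, Ir(IV) ⇒ ion charge 2−.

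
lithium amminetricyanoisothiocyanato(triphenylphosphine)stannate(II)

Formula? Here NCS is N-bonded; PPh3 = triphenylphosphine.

Li2[Sn(CN)3(NCS)(NH3)(PPh3)]

Ligands: 1 isothiocyanato (NCS, -1), 1 ammine (NH3, neutral), 1 triphenylphosphine (PPh3, neutral), 3 cyano (CN, -1). Ligand charge sum = -4.
With Sn in oxidation state +2, the complex ion is [Sn...]^2−.
Charge balance with lithium (+1) requires 1 complex ion per 2 lithium.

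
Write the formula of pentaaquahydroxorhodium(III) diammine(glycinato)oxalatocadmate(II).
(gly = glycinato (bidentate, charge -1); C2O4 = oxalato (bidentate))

[Rh(H2O)5(OH)][Cd(C2O4)(gly)(NH3)2]2

Cation [Rh…]: ligand charges -1, Rh(III) ⇒ ion charge 2+.
Anion [Cd…]: ligand charges -3, Cd(II) ⇒ ion charge 1−.
One 2+ cation requires 2 of the 1− anion.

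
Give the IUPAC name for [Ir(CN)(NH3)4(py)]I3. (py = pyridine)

The 3 iodide counter-ions carry a total charge of -3, so each complex ion is 3+.
Ligand charges: 1×cyano (-1 each), 1×pyridine (neutral), 4×ammine (neutral); total -1. So Ir + (-1) = 3+, giving Ir = +4.
Ligands are named alphabetically: ammine before cyano before pyridine.

tetraamminecyano(pyridine)iridium(IV) iodide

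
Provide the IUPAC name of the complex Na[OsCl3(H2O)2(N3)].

The 1 sodium counter-ion carries a total charge of +1, so each complex ion is 1−.
Ligand charges: 2×aqua (neutral), 1×azido (-1 each), 3×chloro (-1 each); total -4. So Os + (-4) = 1−, giving Os = +3.
Ligands are named alphabetically: aqua before azido before chloro.
The complex ion is anionic, so osmium takes the -ate form osmate(III).

sodium diaquaazidotrichloroosmate(III)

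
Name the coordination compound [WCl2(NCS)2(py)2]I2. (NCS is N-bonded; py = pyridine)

The 2 iodide counter-ions carry a total charge of -2, so each complex ion is 2+.
Ligand charges: 2×chloro (-1 each), 2×isothiocyanato (-1 each), 2×pyridine (neutral); total -4. So W + (-4) = 2+, giving W = +6.
Ligands are named alphabetically: chloro before isothiocyanato before pyridine.

dichlorodiisothiocyanatobis(pyridine)tungsten(VI) iodide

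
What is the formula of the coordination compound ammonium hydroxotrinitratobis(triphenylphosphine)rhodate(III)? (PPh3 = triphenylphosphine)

NH4[Rh(NO3)3(OH)(PPh3)2]

Ligands: 2 triphenylphosphine (PPh3, neutral), 1 hydroxo (OH, -1), 3 nitrato (NO3, -1). Ligand charge sum = -4.
With Rh in oxidation state +3, the complex ion is [Rh...]^1−.
Charge balance with ammonium (+1) requires 1 complex ion per 1 ammonium.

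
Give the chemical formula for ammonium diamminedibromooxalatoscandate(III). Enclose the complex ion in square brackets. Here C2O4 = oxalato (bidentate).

Ligands: 2 bromo (Br, -1), 2 ammine (NH3, neutral), 1 oxalato (C2O4, -2). Ligand charge sum = -4.
Charge balance with ammonium (+1) requires 1 complex ion per 1 ammonium.

NH4[ScBr2(C2O4)(NH3)2]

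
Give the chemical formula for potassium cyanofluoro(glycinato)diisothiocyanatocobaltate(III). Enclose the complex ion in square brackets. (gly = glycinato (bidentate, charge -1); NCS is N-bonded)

Ligands: 1 glycinato (gly, -1), 1 fluoro (F, -1), 2 isothiocyanato (NCS, -1), 1 cyano (CN, -1). Ligand charge sum = -5.
With Co in oxidation state +3, the complex ion is [Co...]^2−.
Charge balance with potassium (+1) requires 1 complex ion per 2 potassium.

K2[Co(CN)F(gly)(NCS)2]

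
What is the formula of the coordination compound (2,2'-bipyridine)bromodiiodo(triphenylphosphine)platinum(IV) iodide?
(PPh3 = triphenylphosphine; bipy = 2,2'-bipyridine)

Ligands: 1 bromo (Br, -1), 1 triphenylphosphine (PPh3, neutral), 1 2,2'-bipyridine (bipy, neutral), 2 iodo (I, -1). Ligand charge sum = -3.
With Pt in oxidation state +4, the complex ion is [Pt...]^1+.
Charge balance with iodide (-1) requires 1 complex ion per 1 iodide.

[Pt(bipy)BrI2(PPh3)]I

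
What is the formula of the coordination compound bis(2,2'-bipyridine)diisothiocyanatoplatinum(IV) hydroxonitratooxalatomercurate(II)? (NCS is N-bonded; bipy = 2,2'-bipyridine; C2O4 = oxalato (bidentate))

Cation [Pt…]: ligand charges -2, Pt(IV) ⇒ ion charge 2+.
Anion [Hg…]: ligand charges -4, Hg(II) ⇒ ion charge 2−.
One 2+ cation balances one 2− anion.

[Pt(bipy)2(NCS)2][Hg(C2O4)(NO3)(OH)]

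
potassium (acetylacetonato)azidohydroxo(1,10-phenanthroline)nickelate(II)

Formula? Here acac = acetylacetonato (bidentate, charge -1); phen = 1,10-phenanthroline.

K[Ni(acac)(N3)(OH)(phen)]

Ligands: 1 hydroxo (OH, -1), 1 azido (N3, -1), 1 acetylacetonato (acac, -1), 1 1,10-phenanthroline (phen, neutral). Ligand charge sum = -3.
Charge balance with potassium (+1) requires 1 complex ion per 1 potassium.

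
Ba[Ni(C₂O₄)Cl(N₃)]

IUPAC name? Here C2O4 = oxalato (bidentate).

The 1 barium counter-ion carries a total charge of +2, so each complex ion is 2−.
Ligand charges: 1×oxalato (-2 each), 1×azido (-1 each), 1×chloro (-1 each); total -4. So Ni + (-4) = 2−, giving Ni = +2.
Ligands are named alphabetically: azido before chloro before oxalato.
The complex ion is anionic, so nickel takes the -ate form nickelate(II).

barium azidochlorooxalatonickelate(II)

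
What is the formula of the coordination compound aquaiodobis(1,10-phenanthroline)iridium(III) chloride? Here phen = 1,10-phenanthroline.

Ligands: 2 1,10-phenanthroline (phen, neutral), 1 iodo (I, -1), 1 aqua (H2O, neutral). Ligand charge sum = -1.
With Ir in oxidation state +3, the complex ion is [Ir...]^2+.
Charge balance with chloride (-1) requires 1 complex ion per 2 chloride.

[Ir(H2O)I(phen)2]Cl2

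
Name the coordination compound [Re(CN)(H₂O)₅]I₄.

The 4 iodide counter-ions carry a total charge of -4, so each complex ion is 4+.
Ligand charges: 1×cyano (-1 each), 5×aqua (neutral); total -1. So Re + (-1) = 4+, giving Re = +5.
Ligands are named alphabetically: aqua before cyano.

pentaaquacyanorhenium(V) iodide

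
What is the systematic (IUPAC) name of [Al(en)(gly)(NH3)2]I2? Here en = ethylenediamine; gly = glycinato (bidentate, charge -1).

The 2 iodide counter-ions carry a total charge of -2, so each complex ion is 2+.
Ligand charges: 2×ammine (neutral), 1×ethylenediamine (neutral), 1×glycinato (-1 each); total -1. So Al + (-1) = 2+, giving Al = +3.
Ligands are named alphabetically: ammine before ethylenediamine before glycinato.

diammine(ethylenediamine)(glycinato)aluminium(III) iodide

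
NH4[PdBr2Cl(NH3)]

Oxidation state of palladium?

+2

1 ammonium outside the brackets (+1 each) → the complex ion is 1−.
Ligand charges: 1×NH3 neutral; 2×Br = -2; 1×Cl = -1; sum -3.
Pd + (-3) = 1− ⇒ Pd is +2.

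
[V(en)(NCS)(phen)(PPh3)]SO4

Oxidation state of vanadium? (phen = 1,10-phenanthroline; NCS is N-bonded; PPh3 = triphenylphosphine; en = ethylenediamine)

1 sulfate outside the brackets (-2 each) → the complex ion is 2+.
Ligand charges: 1×phen neutral; 1×NCS = -1; 1×PPh3 neutral; 1×en neutral; sum -1.
V + (-1) = 2+ ⇒ V is +3.

+3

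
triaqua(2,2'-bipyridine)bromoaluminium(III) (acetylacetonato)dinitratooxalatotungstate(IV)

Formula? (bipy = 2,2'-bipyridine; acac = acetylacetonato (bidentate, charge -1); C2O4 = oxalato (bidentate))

[Al(bipy)Br(H2O)3][W(acac)(C2O4)(NO3)2]2

Cation [Al…]: ligand charges -1, Al(III) ⇒ ion charge 2+.
Anion [W…]: ligand charges -5, W(IV) ⇒ ion charge 1−.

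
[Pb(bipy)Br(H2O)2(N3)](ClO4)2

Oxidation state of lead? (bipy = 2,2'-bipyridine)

2 perchlorate outside the brackets (-1 each) → the complex ion is 2+.
Ligand charges: 1×N3 = -1; 2×H2O neutral; 1×Br = -1; 1×bipy neutral; sum -2.
Pb + (-2) = 2+ ⇒ Pb is +4.

+4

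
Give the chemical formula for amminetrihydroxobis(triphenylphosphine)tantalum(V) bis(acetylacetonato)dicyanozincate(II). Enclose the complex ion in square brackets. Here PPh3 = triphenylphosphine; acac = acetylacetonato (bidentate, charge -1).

[Ta(NH3)(OH)3(PPh3)2][Zn(acac)2(CN)2]

Cation [Ta…]: ligand charges -3, Ta(V) ⇒ ion charge 2+.
Anion [Zn…]: ligand charges -4, Zn(II) ⇒ ion charge 2−.
One 2+ cation balances one 2− anion.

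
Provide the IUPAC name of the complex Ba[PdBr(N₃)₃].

The 1 barium counter-ion carries a total charge of +2, so each complex ion is 2−.
Ligand charges: 3×azido (-1 each), 1×bromo (-1 each); total -4. So Pd + (-4) = 2−, giving Pd = +2.
Ligands are named alphabetically: azido before bromo.
The complex ion is anionic, so palladium takes the -ate form palladate(II).

barium triazidobromopalladate(II)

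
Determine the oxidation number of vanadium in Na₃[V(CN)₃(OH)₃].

+3

3 sodium outside the brackets (+1 each) → the complex ion is 3−.
Ligand charges: 3×CN = -3; 3×OH = -3; sum -6.
V + (-6) = 3− ⇒ V is +3.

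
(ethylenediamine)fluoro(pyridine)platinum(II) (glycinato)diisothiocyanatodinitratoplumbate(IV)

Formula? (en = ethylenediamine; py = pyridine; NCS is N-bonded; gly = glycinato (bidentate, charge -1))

[Pt(en)F(py)][Pb(gly)(NCS)2(NO3)2]

Cation [Pt…]: ligand charges -1, Pt(II) ⇒ ion charge 1+.
Anion [Pb…]: ligand charges -5, Pb(IV) ⇒ ion charge 1−.
One 1+ cation balances one 1− anion.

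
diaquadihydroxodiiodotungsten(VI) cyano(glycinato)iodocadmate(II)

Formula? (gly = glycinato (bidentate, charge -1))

[W(H2O)2I2(OH)2][Cd(CN)(gly)I]2

Cation [W…]: ligand charges -4, W(VI) ⇒ ion charge 2+.
Anion [Cd…]: ligand charges -3, Cd(II) ⇒ ion charge 1−.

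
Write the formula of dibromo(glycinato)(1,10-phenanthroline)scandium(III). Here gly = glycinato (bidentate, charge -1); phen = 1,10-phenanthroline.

Ligands: 2 bromo (Br, -1), 1 glycinato (gly, -1), 1 1,10-phenanthroline (phen, neutral). Ligand charge sum = -3.
With Sc in oxidation state +3, the complex ion is [Sc...].

[ScBr2(gly)(phen)]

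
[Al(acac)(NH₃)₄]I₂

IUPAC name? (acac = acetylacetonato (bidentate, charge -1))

The 2 iodide counter-ions carry a total charge of -2, so each complex ion is 2+.
Ligand charges: 1×acetylacetonato (-1 each), 4×ammine (neutral); total -1. So Al + (-1) = 2+, giving Al = +3.
Ligands are named alphabetically: acetylacetonato before ammine.

(acetylacetonato)tetraamminealuminium(III) iodide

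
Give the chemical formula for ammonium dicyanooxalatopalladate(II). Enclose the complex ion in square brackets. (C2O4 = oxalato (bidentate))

(NH4)2[Pd(C2O4)(CN)2]

Ligands: 1 oxalato (C2O4, -2), 2 cyano (CN, -1). Ligand charge sum = -4.
With Pd in oxidation state +2, the complex ion is [Pd...]^2−.
Charge balance with ammonium (+1) requires 1 complex ion per 2 ammonium.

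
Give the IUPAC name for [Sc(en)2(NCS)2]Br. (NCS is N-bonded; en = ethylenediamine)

The 1 bromide counter-ion carries a total charge of -1, so each complex ion is 1+.
Ligand charges: 2×isothiocyanato (-1 each), 2×ethylenediamine (neutral); total -2. So Sc + (-2) = 1+, giving Sc = +3.
Ligands are named alphabetically: ethylenediamine before isothiocyanato.

bis(ethylenediamine)diisothiocyanatoscandium(III) bromide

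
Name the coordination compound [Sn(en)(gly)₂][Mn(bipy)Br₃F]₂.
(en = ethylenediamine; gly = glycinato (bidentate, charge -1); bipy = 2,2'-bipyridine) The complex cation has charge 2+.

(ethylenediamine)bis(glycinato)tin(IV) (2,2'-bipyridine)tribromofluoromanganate(III)

The complex cation is given as 2+; its ligand charges sum to -2, so Sn = +4.
With 2 anions per cation, each anion must be 2/2 = 1−.
Anion: ligand charges sum to -4; for the ion to be 1−, Mn = +3.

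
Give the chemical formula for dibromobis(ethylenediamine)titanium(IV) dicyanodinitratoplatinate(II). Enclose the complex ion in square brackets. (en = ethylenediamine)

[TiBr2(en)2][Pt(CN)2(NO3)2]

Cation [Ti…]: ligand charges -2, Ti(IV) ⇒ ion charge 2+.
Anion [Pt…]: ligand charges -4, Pt(II) ⇒ ion charge 2−.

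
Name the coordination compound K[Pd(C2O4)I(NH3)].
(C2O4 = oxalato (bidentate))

The 1 potassium counter-ion carries a total charge of +1, so each complex ion is 1−.
Ligand charges: 1×oxalato (-2 each), 1×ammine (neutral), 1×iodo (-1 each); total -3. So Pd + (-3) = 1−, giving Pd = +2.
Ligands are named alphabetically: ammine before iodo before oxalato.
The complex ion is anionic, so palladium takes the -ate form palladate(II).

potassium ammineiodooxalatopalladate(II)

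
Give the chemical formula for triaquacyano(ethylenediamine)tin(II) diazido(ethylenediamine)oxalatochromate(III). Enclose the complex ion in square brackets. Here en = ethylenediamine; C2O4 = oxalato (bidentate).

Cation [Sn…]: ligand charges -1, Sn(II) ⇒ ion charge 1+.
Anion [Cr…]: ligand charges -4, Cr(III) ⇒ ion charge 1−.
One 1+ cation balances one 1− anion.

[Sn(CN)(en)(H2O)3][Cr(C2O4)(en)(N3)2]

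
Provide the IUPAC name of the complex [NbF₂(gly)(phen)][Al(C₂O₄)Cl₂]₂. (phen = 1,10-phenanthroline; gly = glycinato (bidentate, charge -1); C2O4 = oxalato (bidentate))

difluoro(glycinato)(1,10-phenanthroline)niobium(V) dichlorooxalatoaluminate(III)

Both ions are complex: the cation is named first with the plain metal name, the anion second with the -ate form; each ion's ligands are alphabetised independently.
Aluminium is always +3 in its complexes; the anion's ligand charges sum to -4, so the complex anion is 1−.
With 2 anions per cation, the cation must be 2×1 = 2+.
Cation: ligand charges sum to -3; for the ion to be 2+, Nb = +5.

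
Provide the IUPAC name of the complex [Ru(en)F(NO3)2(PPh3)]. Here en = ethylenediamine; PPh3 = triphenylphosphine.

(ethylenediamine)fluorodinitrato(triphenylphosphine)ruthenium(III)

There is no counter-ion, so the complex is neutral overall.
Ligand charges: 1×ethylenediamine (neutral), 1×fluoro (-1 each), 2×nitrato (-1 each), 1×triphenylphosphine (neutral); total -3. So Ru + (-3) = 0, giving Ru = +3.
Ligands are named alphabetically: ethylenediamine before fluoro before nitrato before triphenylphosphine.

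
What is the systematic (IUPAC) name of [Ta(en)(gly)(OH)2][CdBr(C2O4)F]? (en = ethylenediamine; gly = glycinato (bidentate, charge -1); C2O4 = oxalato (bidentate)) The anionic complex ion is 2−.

Both ions are complex: the cation is named first with the plain metal name, the anion second with the -ate form; each ion's ligands are alphabetised independently.
The complex anion is given as 2−; its ligand charges sum to -4, so Cd = +2.
A 1:1 salt means the cation carries the equal and opposite charge, 2+.
Cation: ligand charges sum to -3; for the ion to be 2+, Ta = +5.

(ethylenediamine)(glycinato)dihydroxotantalum(V) bromofluorooxalatocadmate(II)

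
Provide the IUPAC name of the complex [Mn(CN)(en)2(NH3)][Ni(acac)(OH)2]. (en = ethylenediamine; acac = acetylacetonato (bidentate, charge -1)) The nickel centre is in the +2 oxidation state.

Both ions are complex: the cation is named first with the plain metal name, the anion second with the -ate form; each ion's ligands are alphabetised independently.
Ni is given as +2; the anion's ligand charges sum to -3, so the complex anion is 1−.
A 1:1 salt means the cation carries the equal and opposite charge, 1+.
Cation: ligand charges sum to -1; for the ion to be 1+, Mn = +2.

amminecyanobis(ethylenediamine)manganese(II) (acetylacetonato)dihydroxonickelate(II)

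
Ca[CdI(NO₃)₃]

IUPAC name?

The 1 calcium counter-ion carries a total charge of +2, so each complex ion is 2−.
Ligand charges: 3×nitrato (-1 each), 1×iodo (-1 each); total -4. So Cd + (-4) = 2−, giving Cd = +2.
Ligands are named alphabetically: iodo before nitrato.
The complex ion is anionic, so cadmium takes the -ate form cadmate(II).

calcium iodotrinitratocadmate(II)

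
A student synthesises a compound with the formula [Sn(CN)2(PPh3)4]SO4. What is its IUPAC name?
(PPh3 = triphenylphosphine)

The 1 sulfate counter-ion carries a total charge of -2, so each complex ion is 2+.
Ligand charges: 4×triphenylphosphine (neutral), 2×cyano (-1 each); total -2. So Sn + (-2) = 2+, giving Sn = +4.
Ligands are named alphabetically: cyano before triphenylphosphine.

dicyanotetrakis(triphenylphosphine)tin(IV) sulfate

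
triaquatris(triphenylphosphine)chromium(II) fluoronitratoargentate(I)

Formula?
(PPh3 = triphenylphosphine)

Cation [Cr…]: ligand charges 0, Cr(II) ⇒ ion charge 2+.
Anion [Ag…]: ligand charges -2, Ag(I) ⇒ ion charge 1−.
One 2+ cation requires 2 of the 1− anion.

[Cr(H2O)3(PPh3)3][AgF(NO3)]2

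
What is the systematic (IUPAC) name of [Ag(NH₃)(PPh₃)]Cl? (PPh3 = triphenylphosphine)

ammine(triphenylphosphine)silver(I) chloride

The 1 chloride counter-ion carries a total charge of -1, so each complex ion is 1+.
Ligand charges: 1×triphenylphosphine (neutral), 1×ammine (neutral); total 0. So Ag + (0) = 1+, giving Ag = +1.
Ligands are named alphabetically: ammine before triphenylphosphine.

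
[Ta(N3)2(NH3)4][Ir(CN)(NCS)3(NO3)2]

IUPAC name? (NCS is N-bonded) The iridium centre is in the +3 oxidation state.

tetraamminediazidotantalum(V) cyanotriisothiocyanatodinitratoiridate(III)

Both ions are complex: the cation is named first with the plain metal name, the anion second with the -ate form; each ion's ligands are alphabetised independently.
Ir is given as +3; the anion's ligand charges sum to -6, so the complex anion is 3−.
A 1:1 salt means the cation carries the equal and opposite charge, 3+.
Cation: ligand charges sum to -2; for the ion to be 3+, Ta = +5.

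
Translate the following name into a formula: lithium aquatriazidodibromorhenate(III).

Li2[ReBr2(H2O)(N3)3]

Ligands: 1 aqua (H2O, neutral), 3 azido (N3, -1), 2 bromo (Br, -1). Ligand charge sum = -5.
With Re in oxidation state +3, the complex ion is [Re...]^2−.
Charge balance with lithium (+1) requires 1 complex ion per 2 lithium.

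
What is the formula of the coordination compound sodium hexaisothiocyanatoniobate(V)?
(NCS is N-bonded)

Na[Nb(NCS)6]

Ligands: 6 isothiocyanato (NCS, -1). Ligand charge sum = -6.
With Nb in oxidation state +5, the complex ion is [Nb...]^1−.
Charge balance with sodium (+1) requires 1 complex ion per 1 sodium.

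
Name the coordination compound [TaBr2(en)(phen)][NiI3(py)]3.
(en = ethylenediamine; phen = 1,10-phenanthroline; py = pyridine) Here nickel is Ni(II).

Both ions are complex: the cation is named first with the plain metal name, the anion second with the -ate form; each ion's ligands are alphabetised independently.
Ni is given as +2; the anion's ligand charges sum to -3, so the complex anion is 1−.
With 3 anions per cation, the cation must be 3×1 = 3+.
Cation: ligand charges sum to -2; for the ion to be 3+, Ta = +5.

dibromo(ethylenediamine)(1,10-phenanthroline)tantalum(V) triiodo(pyridine)nickelate(II)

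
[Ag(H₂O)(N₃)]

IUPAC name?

There is no counter-ion, so the complex is neutral overall.
Ligand charges: 1×aqua (neutral), 1×azido (-1 each); total -1. So Ag + (-1) = 0, giving Ag = +1.
Ligands are named alphabetically: aqua before azido.

aquaazidosilver(I)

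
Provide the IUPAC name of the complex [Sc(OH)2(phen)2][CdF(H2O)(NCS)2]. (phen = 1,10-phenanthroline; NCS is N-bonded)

Both ions are complex: the cation is named first with the plain metal name, the anion second with the -ate form; each ion's ligands are alphabetised independently.
Cadmium is always +2 in its complexes; the anion's ligand charges sum to -3, so the complex anion is 1−.
A 1:1 salt means the cation carries the equal and opposite charge, 1+.
Cation: ligand charges sum to -2; for the ion to be 1+, Sc = +3.

dihydroxobis(1,10-phenanthroline)scandium(III) aquafluorodiisothiocyanatocadmate(II)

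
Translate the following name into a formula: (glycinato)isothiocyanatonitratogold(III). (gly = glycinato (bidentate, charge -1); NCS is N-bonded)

[Au(gly)(NCS)(NO3)]

Ligands: 1 glycinato (gly, -1), 1 isothiocyanato (NCS, -1), 1 nitrato (NO3, -1). Ligand charge sum = -3.
With Au in oxidation state +3, the complex ion is [Au...].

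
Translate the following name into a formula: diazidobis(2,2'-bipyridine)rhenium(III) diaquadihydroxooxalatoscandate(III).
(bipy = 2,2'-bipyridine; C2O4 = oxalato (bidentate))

[Re(bipy)2(N3)2][Sc(C2O4)(H2O)2(OH)2]

Cation [Re…]: ligand charges -2, Re(III) ⇒ ion charge 1+.
Anion [Sc…]: ligand charges -4, Sc(III) ⇒ ion charge 1−.
One 1+ cation balances one 1− anion.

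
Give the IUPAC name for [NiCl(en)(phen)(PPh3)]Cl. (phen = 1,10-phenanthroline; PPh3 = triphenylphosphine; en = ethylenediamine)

chloro(ethylenediamine)(1,10-phenanthroline)(triphenylphosphine)nickel(II) chloride

The 1 chloride counter-ion carries a total charge of -1, so each complex ion is 1+.
Ligand charges: 1×chloro (-1 each), 1×1,10-phenanthroline (neutral), 1×triphenylphosphine (neutral), 1×ethylenediamine (neutral); total -1. So Ni + (-1) = 1+, giving Ni = +2.
Ligands are named alphabetically: chloro before ethylenediamine before phenanthroline before triphenylphosphine.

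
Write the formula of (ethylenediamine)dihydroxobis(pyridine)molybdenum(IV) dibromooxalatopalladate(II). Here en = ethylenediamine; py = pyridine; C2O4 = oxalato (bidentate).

Cation [Mo…]: ligand charges -2, Mo(IV) ⇒ ion charge 2+.
Anion [Pd…]: ligand charges -4, Pd(II) ⇒ ion charge 2−.
One 2+ cation balances one 2− anion.

[Mo(en)(OH)2(py)2][PdBr2(C2O4)]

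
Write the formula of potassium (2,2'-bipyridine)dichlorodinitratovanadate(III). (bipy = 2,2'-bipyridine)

Ligands: 1 2,2'-bipyridine (bipy, neutral), 2 chloro (Cl, -1), 2 nitrato (NO3, -1). Ligand charge sum = -4.
Charge balance with potassium (+1) requires 1 complex ion per 1 potassium.

K[V(bipy)Cl2(NO3)2]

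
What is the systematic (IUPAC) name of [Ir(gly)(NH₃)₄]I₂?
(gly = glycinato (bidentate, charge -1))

The 2 iodide counter-ions carry a total charge of -2, so each complex ion is 2+.
Ligand charges: 1×glycinato (-1 each), 4×ammine (neutral); total -1. So Ir + (-1) = 2+, giving Ir = +3.
Ligands are named alphabetically: ammine before glycinato.

tetraammine(glycinato)iridium(III) iodide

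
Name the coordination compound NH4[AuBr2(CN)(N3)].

The 1 ammonium counter-ion carries a total charge of +1, so each complex ion is 1−.
Ligand charges: 1×cyano (-1 each), 1×azido (-1 each), 2×bromo (-1 each); total -4. So Au + (-4) = 1−, giving Au = +3.
The complex ion is anionic, so gold takes the -ate form aurate(III).

ammonium azidodibromocyanoaurate(III)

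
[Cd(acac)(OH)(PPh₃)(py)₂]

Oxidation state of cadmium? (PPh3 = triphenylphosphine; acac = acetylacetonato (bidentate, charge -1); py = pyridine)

No counter-ion: the bracketed complex is neutral.
Ligand charges: 1×PPh3 neutral; 1×acac = -1; 1×OH = -1; 2×py neutral; sum -2.
Cd + (-2) = 0 ⇒ Cd is +2.

+2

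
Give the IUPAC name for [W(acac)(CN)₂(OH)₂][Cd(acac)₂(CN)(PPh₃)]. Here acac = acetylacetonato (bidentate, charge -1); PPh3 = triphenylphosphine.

(acetylacetonato)dicyanodihydroxotungsten(VI) bis(acetylacetonato)cyano(triphenylphosphine)cadmate(II)

Cadmium is always +2 in its complexes; the anion's ligand charges sum to -3, so the complex anion is 1−.
A 1:1 salt means the cation carries the equal and opposite charge, 1+.
Cation: ligand charges sum to -5; for the ion to be 1+, W = +6.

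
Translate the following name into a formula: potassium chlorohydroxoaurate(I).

K[AuCl(OH)]

Ligands: 1 hydroxo (OH, -1), 1 chloro (Cl, -1). Ligand charge sum = -2.
With Au in oxidation state +1, the complex ion is [Au...]^1−.
Charge balance with potassium (+1) requires 1 complex ion per 1 potassium.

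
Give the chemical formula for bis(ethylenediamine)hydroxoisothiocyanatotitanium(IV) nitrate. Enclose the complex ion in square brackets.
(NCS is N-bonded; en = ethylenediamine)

[Ti(en)2(NCS)(OH)](NO3)2

Ligands: 1 hydroxo (OH, -1), 1 isothiocyanato (NCS, -1), 2 ethylenediamine (en, neutral). Ligand charge sum = -2.
Charge balance with nitrate (-1) requires 1 complex ion per 2 nitrate.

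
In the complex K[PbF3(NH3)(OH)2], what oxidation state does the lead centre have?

+4

1 potassium outside the brackets (+1 each) → the complex ion is 1−.
Ligand charges: 1×NH3 neutral; 2×OH = -2; 3×F = -3; sum -5.
Pb + (-5) = 1− ⇒ Pb is +4.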